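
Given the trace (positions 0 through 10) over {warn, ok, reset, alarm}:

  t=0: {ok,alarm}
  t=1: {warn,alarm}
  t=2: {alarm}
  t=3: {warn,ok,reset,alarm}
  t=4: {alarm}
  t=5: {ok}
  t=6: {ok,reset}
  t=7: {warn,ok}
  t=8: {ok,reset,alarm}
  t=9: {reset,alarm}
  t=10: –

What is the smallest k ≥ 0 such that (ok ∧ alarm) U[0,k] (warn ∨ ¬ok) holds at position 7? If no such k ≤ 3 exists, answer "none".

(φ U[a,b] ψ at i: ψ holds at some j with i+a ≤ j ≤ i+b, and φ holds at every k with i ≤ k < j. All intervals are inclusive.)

Need earliest j ≥ 7 with (warn ∨ ¬ok), and (ok ∧ alarm) at every k in [7,j-1].
  j=7: rhs holds (empty prefix). k = 0.

0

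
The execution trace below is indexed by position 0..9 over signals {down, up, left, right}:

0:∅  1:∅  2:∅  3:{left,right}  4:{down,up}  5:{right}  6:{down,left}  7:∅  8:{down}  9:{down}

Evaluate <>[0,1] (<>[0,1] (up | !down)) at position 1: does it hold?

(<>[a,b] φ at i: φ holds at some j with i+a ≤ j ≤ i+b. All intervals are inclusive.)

True

Check <>[0,1] (up | !down) at each j in [1,2]:
  j=1: holds (witness at 1)
  j=2: holds (witness at 2)
Found at j=1 → formula holds.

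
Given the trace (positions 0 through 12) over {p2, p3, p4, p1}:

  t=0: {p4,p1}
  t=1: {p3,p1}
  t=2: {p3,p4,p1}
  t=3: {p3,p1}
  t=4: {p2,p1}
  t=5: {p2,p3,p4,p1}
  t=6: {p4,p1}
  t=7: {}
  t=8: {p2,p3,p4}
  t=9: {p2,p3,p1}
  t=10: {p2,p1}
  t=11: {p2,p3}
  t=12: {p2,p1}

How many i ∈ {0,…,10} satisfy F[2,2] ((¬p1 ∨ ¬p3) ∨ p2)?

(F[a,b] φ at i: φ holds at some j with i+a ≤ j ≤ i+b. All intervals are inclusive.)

9

Evaluate at each i in [0,10]:
  i=0: ✗ (none in [2,2])
  i=1: ✗ (none in [3,3])
  i=2: ✓ (witness j=4)
  i=3: ✓ (witness j=5)
  i=4: ✓ (witness j=6)
  i=5: ✓ (witness j=7)
  i=6: ✓ (witness j=8)
  i=7: ✓ (witness j=9)
  i=8: ✓ (witness j=10)
  i=9: ✓ (witness j=11)
  i=10: ✓ (witness j=12)
Positions where it holds: {2, 3, 4, 5, 6, 7, 8, 9, 10} → 9.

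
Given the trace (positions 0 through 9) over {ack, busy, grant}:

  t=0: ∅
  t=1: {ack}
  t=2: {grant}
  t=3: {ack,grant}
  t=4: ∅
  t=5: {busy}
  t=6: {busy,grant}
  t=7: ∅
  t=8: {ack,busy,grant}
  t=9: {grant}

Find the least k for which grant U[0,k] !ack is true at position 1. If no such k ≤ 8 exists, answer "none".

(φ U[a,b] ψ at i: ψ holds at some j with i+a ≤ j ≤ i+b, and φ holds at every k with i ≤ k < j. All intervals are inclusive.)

Need earliest j ≥ 1 with !ack, and grant at every k in [1,j-1].
  j=1: rhs fails.
  j=2: rhs holds but lhs fails at k=1.
  j=3: rhs fails.
  j=4: rhs holds but lhs fails at k=1.
  j=5: rhs holds but lhs fails at k=1.
  j=6: rhs holds but lhs fails at k=1.
  j=7: rhs holds but lhs fails at k=1.
  j=8: rhs fails.
  j=9: rhs holds but lhs fails at k=1.
No witness within the range → none.

none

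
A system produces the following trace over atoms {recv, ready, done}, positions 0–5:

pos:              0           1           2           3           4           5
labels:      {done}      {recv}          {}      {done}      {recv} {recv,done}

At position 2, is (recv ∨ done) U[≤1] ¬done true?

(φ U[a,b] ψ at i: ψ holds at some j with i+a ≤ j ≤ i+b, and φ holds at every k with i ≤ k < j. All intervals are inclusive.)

Need some j in [2,3] with ¬done, and (recv ∨ done) at every k in [2,j-1].
  j=2: ¬done holds; no prefix to check → satisfied.

True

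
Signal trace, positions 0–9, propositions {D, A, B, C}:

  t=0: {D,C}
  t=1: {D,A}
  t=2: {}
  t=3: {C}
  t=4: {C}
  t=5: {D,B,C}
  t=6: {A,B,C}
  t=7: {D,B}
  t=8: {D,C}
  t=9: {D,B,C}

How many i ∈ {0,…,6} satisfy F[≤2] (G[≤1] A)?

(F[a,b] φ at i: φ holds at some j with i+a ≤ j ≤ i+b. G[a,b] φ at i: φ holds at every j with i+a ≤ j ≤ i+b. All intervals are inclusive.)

Evaluate at each i in [0,6]:
  i=0: ✗ (none in [0,2])
  i=1: ✗ (none in [1,3])
  i=2: ✗ (none in [2,4])
  i=3: ✗ (none in [3,5])
  i=4: ✗ (none in [4,6])
  i=5: ✗ (none in [5,7])
  i=6: ✗ (none in [6,8])
Positions where it holds: {} → 0.

0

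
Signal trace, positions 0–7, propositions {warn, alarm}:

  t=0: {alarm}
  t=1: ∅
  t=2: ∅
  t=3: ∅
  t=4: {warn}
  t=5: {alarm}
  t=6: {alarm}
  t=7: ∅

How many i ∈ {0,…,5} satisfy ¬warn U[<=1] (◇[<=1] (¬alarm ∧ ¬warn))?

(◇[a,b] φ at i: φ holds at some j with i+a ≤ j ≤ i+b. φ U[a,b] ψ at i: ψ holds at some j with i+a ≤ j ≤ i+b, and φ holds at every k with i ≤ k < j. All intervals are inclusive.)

5

Evaluate at each i in [0,5]:
  i=0: ✓ (rhs at j=0)
  i=1: ✓ (rhs at j=1)
  i=2: ✓ (rhs at j=2)
  i=3: ✓ (rhs at j=3)
  i=4: ✗ (no rhs in [4,5])
  i=5: ✓ (rhs at j=6; lhs holds on [5,5])
Positions where it holds: {0, 1, 2, 3, 5} → 5.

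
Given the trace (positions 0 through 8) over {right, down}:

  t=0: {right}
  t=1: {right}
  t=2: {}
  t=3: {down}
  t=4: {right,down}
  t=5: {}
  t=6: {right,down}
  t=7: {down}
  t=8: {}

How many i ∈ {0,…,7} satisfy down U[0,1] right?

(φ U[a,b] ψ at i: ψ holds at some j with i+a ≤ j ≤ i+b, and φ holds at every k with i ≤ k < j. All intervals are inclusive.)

Evaluate at each i in [0,7]:
  i=0: ✓ (rhs at j=0)
  i=1: ✓ (rhs at j=1)
  i=2: ✗ (no rhs in [2,3])
  i=3: ✓ (rhs at j=4; lhs holds on [3,3])
  i=4: ✓ (rhs at j=4)
  i=5: ✗ (lhs fails at k=5 before rhs at j=6)
  i=6: ✓ (rhs at j=6)
  i=7: ✗ (no rhs in [7,8])
Positions where it holds: {0, 1, 3, 4, 6} → 5.

5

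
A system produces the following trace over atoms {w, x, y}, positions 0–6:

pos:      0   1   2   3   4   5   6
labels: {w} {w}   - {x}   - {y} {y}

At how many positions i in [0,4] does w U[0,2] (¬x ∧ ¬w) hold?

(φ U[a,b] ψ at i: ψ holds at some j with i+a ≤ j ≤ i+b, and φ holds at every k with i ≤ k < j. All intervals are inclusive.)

Evaluate at each i in [0,4]:
  i=0: ✓ (rhs at j=2; lhs holds on [0,1])
  i=1: ✓ (rhs at j=2; lhs holds on [1,1])
  i=2: ✓ (rhs at j=2)
  i=3: ✗ (lhs fails at k=3 before rhs at j=4)
  i=4: ✓ (rhs at j=4)
Positions where it holds: {0, 1, 2, 4} → 4.

4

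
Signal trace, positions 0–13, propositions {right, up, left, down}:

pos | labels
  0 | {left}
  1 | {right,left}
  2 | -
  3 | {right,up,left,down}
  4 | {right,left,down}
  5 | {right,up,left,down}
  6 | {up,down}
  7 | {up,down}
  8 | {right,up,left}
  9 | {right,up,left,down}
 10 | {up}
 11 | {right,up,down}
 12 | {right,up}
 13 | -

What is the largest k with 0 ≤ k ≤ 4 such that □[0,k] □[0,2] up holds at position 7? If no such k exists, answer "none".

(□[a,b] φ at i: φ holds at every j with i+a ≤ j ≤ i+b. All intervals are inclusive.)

3

□[0,2] up must hold from j=7 onward; find where it first fails.
  j=7: holds
  j=8: holds
  j=9: holds
  j=10: holds
  j=11: fails
Holds on [7,10], so largest k = 3.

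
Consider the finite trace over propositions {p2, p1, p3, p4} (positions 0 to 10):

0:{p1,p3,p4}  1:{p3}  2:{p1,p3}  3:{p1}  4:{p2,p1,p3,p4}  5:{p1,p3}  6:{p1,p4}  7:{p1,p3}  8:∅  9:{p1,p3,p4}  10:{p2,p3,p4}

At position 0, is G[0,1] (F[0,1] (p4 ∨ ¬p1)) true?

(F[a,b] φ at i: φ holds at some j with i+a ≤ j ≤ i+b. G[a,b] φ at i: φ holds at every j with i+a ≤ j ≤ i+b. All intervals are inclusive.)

True

Check F[0,1] (p4 ∨ ¬p1) at every j in [0,1]:
  j=0: holds (witness at 0)
  j=1: holds (witness at 1)
All positions satisfy it → formula holds.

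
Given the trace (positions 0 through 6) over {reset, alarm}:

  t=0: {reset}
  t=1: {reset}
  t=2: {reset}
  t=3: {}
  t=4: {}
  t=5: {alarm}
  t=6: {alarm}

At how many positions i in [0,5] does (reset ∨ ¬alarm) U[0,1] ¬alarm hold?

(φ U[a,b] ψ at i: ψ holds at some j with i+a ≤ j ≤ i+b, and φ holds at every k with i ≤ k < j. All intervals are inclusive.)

Evaluate at each i in [0,5]:
  i=0: ✓ (rhs at j=0)
  i=1: ✓ (rhs at j=1)
  i=2: ✓ (rhs at j=2)
  i=3: ✓ (rhs at j=3)
  i=4: ✓ (rhs at j=4)
  i=5: ✗ (no rhs in [5,6])
Positions where it holds: {0, 1, 2, 3, 4} → 5.

5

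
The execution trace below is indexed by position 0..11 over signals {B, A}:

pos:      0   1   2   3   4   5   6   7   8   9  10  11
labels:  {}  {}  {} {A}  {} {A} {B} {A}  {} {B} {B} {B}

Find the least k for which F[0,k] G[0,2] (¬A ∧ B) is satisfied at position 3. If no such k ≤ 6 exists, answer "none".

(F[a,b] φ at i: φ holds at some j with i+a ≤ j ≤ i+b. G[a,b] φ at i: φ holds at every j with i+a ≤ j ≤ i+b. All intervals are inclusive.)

6

Scan j = 3,4,… for G[0,2] (¬A ∧ B):
  j=3: fails
  j=4: fails
  j=5: fails
  j=6: fails
  j=7: fails
  j=8: fails
  j=9: holds
First hit at j=9, so smallest k = 9-3 = 6.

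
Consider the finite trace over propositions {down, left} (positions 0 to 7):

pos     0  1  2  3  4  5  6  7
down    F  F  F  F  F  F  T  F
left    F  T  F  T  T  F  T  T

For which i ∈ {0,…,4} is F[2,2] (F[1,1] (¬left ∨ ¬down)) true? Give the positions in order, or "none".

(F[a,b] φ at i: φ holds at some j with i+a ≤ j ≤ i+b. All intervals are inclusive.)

Evaluate at each i in [0,4]:
  i=0: ✓ (witness j=2)
  i=1: ✓ (witness j=3)
  i=2: ✓ (witness j=4)
  i=3: ✗ (none in [5,5])
  i=4: ✓ (witness j=6)

0, 1, 2, 4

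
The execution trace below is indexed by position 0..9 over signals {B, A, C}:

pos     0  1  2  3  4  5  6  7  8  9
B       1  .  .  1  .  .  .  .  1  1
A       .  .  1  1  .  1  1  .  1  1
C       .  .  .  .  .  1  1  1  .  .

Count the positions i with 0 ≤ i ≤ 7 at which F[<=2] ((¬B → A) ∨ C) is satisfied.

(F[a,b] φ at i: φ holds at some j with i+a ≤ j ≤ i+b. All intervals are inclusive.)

8

Evaluate at each i in [0,7]:
  i=0: ✓ (witness j=0)
  i=1: ✓ (witness j=2)
  i=2: ✓ (witness j=2)
  i=3: ✓ (witness j=3)
  i=4: ✓ (witness j=5)
  i=5: ✓ (witness j=5)
  i=6: ✓ (witness j=6)
  i=7: ✓ (witness j=7)
Positions where it holds: {0, 1, 2, 3, 4, 5, 6, 7} → 8.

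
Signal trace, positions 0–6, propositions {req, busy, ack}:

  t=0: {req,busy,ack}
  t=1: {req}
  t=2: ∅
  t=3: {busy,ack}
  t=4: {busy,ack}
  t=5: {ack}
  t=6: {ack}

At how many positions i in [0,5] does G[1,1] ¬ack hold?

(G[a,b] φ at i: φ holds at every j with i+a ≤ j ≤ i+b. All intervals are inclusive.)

2

Evaluate at each i in [0,5]:
  i=0: ✓ (all of [1,1])
  i=1: ✓ (all of [2,2])
  i=2: ✗ (fails at j=3)
  i=3: ✗ (fails at j=4)
  i=4: ✗ (fails at j=5)
  i=5: ✗ (fails at j=6)
Positions where it holds: {0, 1} → 2.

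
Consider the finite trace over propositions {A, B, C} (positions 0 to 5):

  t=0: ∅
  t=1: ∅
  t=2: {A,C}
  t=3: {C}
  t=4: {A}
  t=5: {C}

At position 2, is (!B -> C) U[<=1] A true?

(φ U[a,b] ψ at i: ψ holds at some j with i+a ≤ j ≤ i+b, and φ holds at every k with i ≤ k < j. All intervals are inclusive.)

Need some j in [2,3] with A, and (!B -> C) at every k in [2,j-1].
  j=2: A holds; no prefix to check → satisfied.

Holds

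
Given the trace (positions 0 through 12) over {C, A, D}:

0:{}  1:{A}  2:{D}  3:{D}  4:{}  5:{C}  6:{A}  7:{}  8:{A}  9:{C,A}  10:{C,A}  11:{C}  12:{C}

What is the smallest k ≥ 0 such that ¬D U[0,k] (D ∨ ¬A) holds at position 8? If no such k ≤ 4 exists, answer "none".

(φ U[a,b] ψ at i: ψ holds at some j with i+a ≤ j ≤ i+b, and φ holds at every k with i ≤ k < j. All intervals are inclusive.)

Need earliest j ≥ 8 with (D ∨ ¬A), and ¬D at every k in [8,j-1].
  j=8: rhs fails.
  j=9: rhs fails.
  j=10: rhs fails.
  j=11: rhs holds; lhs holds on [8,10]. k = 3.

3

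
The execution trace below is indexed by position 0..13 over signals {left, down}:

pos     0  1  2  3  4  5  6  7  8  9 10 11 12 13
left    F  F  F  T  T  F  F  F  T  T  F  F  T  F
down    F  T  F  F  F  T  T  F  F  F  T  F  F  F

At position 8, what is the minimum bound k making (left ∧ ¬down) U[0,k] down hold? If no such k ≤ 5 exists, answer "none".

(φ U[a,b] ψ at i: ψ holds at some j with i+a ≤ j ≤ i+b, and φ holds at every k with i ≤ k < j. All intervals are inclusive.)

Need earliest j ≥ 8 with down, and (left ∧ ¬down) at every k in [8,j-1].
  j=8: rhs fails.
  j=9: rhs fails.
  j=10: rhs holds; lhs holds on [8,9]. k = 2.

2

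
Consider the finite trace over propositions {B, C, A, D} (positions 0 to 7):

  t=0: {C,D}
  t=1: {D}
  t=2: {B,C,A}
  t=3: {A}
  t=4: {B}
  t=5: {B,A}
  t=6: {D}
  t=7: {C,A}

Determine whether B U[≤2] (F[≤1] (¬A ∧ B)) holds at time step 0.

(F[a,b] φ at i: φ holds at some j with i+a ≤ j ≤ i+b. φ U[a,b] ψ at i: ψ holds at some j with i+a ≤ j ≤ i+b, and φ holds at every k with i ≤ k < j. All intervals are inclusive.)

False

Need some j in [0,2] with F[≤1] (¬A ∧ B), and B at every k in [0,j-1].
  j=0: F[≤1] (¬A ∧ B) — fails (none in [0,1]).
  j=1: F[≤1] (¬A ∧ B) — fails (none in [1,2]).
  j=2: F[≤1] (¬A ∧ B) — fails (none in [2,3]).
No j in the window works → until fails.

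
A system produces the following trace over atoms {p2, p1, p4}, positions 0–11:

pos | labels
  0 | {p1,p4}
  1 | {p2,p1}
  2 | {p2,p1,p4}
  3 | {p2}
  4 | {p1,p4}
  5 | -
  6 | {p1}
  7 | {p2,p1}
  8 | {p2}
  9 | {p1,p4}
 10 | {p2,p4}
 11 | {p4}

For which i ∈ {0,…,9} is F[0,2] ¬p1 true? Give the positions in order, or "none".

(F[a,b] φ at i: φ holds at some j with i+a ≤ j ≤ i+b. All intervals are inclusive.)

Evaluate at each i in [0,9]:
  i=0: ✗ (none in [0,2])
  i=1: ✓ (witness j=3)
  i=2: ✓ (witness j=3)
  i=3: ✓ (witness j=3)
  i=4: ✓ (witness j=5)
  i=5: ✓ (witness j=5)
  i=6: ✓ (witness j=8)
  i=7: ✓ (witness j=8)
  i=8: ✓ (witness j=8)
  i=9: ✓ (witness j=10)

1, 2, 3, 4, 5, 6, 7, 8, 9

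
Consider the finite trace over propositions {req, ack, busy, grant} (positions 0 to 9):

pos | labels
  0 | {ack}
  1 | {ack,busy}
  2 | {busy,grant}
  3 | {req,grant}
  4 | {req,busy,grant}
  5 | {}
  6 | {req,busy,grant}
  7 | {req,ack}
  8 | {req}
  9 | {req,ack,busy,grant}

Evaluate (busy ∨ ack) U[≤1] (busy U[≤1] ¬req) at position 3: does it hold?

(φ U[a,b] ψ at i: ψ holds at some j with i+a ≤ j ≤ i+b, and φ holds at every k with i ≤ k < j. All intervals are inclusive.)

Need some j in [3,4] with (busy U[≤1] ¬req), and (busy ∨ ack) at every k in [3,j-1].
  j=3: (busy U[≤1] ¬req) — fails.
  j=4: (busy U[≤1] ¬req) holds, but (busy ∨ ack) fails at k=3 → not this j.
No j in the window works → until fails.

No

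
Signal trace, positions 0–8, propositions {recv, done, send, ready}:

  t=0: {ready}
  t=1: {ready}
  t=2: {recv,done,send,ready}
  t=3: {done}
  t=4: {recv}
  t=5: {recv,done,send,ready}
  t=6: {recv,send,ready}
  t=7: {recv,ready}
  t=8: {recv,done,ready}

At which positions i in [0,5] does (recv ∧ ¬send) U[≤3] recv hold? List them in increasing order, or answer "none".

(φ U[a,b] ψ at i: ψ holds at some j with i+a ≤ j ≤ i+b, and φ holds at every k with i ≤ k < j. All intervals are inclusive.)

Evaluate at each i in [0,5]:
  i=0: ✗ (lhs fails at k=0 before rhs at j=2)
  i=1: ✗ (lhs fails at k=1 before rhs at j=2)
  i=2: ✓ (rhs at j=2)
  i=3: ✗ (lhs fails at k=3 before rhs at j=4)
  i=4: ✓ (rhs at j=4)
  i=5: ✓ (rhs at j=5)

2, 4, 5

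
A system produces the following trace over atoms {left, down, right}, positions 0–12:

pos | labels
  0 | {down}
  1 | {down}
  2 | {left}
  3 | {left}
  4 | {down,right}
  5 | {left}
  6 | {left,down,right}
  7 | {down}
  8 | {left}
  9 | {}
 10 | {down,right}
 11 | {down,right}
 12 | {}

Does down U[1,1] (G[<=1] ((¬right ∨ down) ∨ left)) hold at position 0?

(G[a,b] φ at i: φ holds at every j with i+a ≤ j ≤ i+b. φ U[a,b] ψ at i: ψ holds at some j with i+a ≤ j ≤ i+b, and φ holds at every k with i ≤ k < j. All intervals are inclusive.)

Holds

Need some j in [1,1] with G[<=1] ((¬right ∨ down) ∨ left), and down at every k in [0,j-1].
  j=1: G[<=1] ((¬right ∨ down) ∨ left) holds; down holds at every k in [0,0] → satisfied.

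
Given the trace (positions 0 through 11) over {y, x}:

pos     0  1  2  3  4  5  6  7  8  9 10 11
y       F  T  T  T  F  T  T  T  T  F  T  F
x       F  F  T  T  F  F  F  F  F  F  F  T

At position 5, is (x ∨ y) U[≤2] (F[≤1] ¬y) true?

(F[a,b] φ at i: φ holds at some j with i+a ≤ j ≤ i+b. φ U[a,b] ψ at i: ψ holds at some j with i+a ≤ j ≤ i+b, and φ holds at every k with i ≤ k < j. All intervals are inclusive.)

Need some j in [5,7] with F[≤1] ¬y, and (x ∨ y) at every k in [5,j-1].
  j=5: F[≤1] ¬y — fails (none in [5,6]).
  j=6: F[≤1] ¬y — fails (none in [6,7]).
  j=7: F[≤1] ¬y — fails (none in [7,8]).
No j in the window works → until fails.

Does not hold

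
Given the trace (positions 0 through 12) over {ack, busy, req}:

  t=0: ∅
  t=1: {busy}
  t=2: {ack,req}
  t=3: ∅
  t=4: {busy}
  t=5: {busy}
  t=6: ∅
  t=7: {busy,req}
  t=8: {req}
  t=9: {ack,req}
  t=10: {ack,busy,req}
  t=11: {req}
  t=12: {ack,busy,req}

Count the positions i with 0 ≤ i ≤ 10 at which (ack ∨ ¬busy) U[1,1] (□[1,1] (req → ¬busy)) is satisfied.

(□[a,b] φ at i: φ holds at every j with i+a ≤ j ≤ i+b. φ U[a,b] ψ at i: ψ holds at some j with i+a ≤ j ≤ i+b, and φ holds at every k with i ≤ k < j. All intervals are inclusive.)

Evaluate at each i in [0,10]:
  i=0: ✓ (rhs at j=1; lhs holds on [0,0])
  i=1: ✗ (lhs fails at k=1 before rhs at j=2)
  i=2: ✓ (rhs at j=3; lhs holds on [2,2])
  i=3: ✓ (rhs at j=4; lhs holds on [3,3])
  i=4: ✗ (lhs fails at k=4 before rhs at j=5)
  i=5: ✗ (no rhs in [6,6])
  i=6: ✓ (rhs at j=7; lhs holds on [6,6])
  i=7: ✗ (lhs fails at k=7 before rhs at j=8)
  i=8: ✗ (no rhs in [9,9])
  i=9: ✓ (rhs at j=10; lhs holds on [9,9])
  i=10: ✗ (no rhs in [11,11])
Positions where it holds: {0, 2, 3, 6, 9} → 5.

5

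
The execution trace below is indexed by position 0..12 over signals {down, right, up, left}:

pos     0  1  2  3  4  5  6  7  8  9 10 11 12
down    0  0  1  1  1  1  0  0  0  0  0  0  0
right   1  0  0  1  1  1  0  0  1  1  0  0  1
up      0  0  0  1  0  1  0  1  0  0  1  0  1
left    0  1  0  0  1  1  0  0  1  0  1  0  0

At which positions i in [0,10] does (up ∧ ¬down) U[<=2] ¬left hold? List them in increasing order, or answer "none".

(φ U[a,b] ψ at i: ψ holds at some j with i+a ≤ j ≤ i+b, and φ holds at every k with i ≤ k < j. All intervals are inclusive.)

Evaluate at each i in [0,10]:
  i=0: ✓ (rhs at j=0)
  i=1: ✗ (lhs fails at k=1 before rhs at j=2)
  i=2: ✓ (rhs at j=2)
  i=3: ✓ (rhs at j=3)
  i=4: ✗ (lhs fails at k=4 before rhs at j=6)
  i=5: ✗ (lhs fails at k=5 before rhs at j=6)
  i=6: ✓ (rhs at j=6)
  i=7: ✓ (rhs at j=7)
  i=8: ✗ (lhs fails at k=8 before rhs at j=9)
  i=9: ✓ (rhs at j=9)
  i=10: ✓ (rhs at j=11; lhs holds on [10,10])

0, 2, 3, 6, 7, 9, 10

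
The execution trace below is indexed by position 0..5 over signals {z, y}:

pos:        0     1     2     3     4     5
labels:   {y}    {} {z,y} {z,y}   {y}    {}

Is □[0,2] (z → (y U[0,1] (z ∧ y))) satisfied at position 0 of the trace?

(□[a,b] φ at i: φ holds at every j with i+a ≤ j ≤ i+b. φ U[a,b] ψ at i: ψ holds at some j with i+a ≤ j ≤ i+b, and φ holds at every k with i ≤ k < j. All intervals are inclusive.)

Check (z → (y U[0,1] (z ∧ y))) at every j in [0,2]:
  j=0: antecedent false → ✓
  j=1: antecedent false → ✓
  j=2: antecedent true; consequent holds → ✓
All positions satisfy it → formula holds.

True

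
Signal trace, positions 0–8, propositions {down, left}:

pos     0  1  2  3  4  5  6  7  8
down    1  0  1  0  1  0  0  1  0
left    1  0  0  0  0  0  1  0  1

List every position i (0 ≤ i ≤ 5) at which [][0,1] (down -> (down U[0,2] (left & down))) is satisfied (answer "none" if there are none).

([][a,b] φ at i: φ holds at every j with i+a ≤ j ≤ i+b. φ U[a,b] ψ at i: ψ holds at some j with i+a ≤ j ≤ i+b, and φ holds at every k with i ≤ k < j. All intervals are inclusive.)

0, 5

Evaluate at each i in [0,5]:
  i=0: ✓ (all of [0,1])
  i=1: ✗ (fails at j=2)
  i=2: ✗ (fails at j=2)
  i=3: ✗ (fails at j=4)
  i=4: ✗ (fails at j=4)
  i=5: ✓ (all of [5,6])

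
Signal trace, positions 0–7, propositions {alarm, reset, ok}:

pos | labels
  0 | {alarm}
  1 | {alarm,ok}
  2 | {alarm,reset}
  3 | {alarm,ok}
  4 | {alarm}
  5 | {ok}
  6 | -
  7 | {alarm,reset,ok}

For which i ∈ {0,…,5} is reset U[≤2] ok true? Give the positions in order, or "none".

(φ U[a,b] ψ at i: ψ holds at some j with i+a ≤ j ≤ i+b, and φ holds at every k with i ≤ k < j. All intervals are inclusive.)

1, 2, 3, 5

Evaluate at each i in [0,5]:
  i=0: ✗ (lhs fails at k=0 before rhs at j=1)
  i=1: ✓ (rhs at j=1)
  i=2: ✓ (rhs at j=3; lhs holds on [2,2])
  i=3: ✓ (rhs at j=3)
  i=4: ✗ (lhs fails at k=4 before rhs at j=5)
  i=5: ✓ (rhs at j=5)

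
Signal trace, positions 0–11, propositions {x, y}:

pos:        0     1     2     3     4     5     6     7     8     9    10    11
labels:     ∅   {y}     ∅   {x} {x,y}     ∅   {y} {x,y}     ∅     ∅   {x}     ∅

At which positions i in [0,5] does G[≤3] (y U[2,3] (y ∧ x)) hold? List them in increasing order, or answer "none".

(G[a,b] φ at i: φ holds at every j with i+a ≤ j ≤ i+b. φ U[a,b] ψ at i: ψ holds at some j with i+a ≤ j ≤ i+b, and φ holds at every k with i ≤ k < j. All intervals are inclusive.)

none

Evaluate at each i in [0,5]:
  i=0: ✗ (fails at j=0)
  i=1: ✗ (fails at j=1)
  i=2: ✗ (fails at j=2)
  i=3: ✗ (fails at j=3)
  i=4: ✗ (fails at j=4)
  i=5: ✗ (fails at j=5)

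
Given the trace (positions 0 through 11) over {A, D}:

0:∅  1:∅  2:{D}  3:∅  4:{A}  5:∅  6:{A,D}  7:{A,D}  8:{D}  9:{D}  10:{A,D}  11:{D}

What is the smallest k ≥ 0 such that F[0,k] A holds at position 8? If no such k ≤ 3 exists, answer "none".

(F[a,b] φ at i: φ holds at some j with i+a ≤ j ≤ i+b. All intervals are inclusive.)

Scan j = 8,9,… for A:
  j=8: fails
  j=9: fails
  j=10: holds
First hit at j=10, so smallest k = 10-8 = 2.

2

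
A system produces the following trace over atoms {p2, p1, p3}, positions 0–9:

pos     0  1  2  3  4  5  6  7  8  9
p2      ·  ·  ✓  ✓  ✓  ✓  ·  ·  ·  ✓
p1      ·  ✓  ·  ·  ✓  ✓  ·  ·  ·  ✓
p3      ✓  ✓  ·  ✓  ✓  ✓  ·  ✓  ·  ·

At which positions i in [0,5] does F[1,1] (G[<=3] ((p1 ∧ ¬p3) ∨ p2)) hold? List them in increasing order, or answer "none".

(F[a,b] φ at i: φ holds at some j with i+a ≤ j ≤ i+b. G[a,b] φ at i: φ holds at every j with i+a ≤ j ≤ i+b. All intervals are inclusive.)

Evaluate at each i in [0,5]:
  i=0: ✗ (none in [1,1])
  i=1: ✓ (witness j=2)
  i=2: ✗ (none in [3,3])
  i=3: ✗ (none in [4,4])
  i=4: ✗ (none in [5,5])
  i=5: ✗ (none in [6,6])

1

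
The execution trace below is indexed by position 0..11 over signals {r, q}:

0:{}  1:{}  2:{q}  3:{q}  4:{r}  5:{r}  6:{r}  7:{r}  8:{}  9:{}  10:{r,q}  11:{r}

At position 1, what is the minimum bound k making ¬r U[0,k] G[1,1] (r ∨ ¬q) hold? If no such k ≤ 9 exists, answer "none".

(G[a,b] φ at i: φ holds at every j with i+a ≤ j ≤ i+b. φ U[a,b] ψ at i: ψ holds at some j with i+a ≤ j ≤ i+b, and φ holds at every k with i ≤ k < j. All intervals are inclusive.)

2

Need earliest j ≥ 1 with G[1,1] (r ∨ ¬q), and ¬r at every k in [1,j-1].
  j=1: rhs fails.
  j=2: rhs fails.
  j=3: rhs holds; lhs holds on [1,2]. k = 2.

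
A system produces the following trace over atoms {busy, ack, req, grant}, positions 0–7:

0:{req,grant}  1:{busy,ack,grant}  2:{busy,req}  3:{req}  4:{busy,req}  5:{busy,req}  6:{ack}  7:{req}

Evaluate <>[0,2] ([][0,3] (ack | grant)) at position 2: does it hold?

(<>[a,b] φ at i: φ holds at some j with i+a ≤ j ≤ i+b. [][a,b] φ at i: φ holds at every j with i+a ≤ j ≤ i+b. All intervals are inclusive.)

No

Check [][0,3] (ack | grant) at each j in [2,4]:
  j=2: fails at 2
  j=3: fails at 3
  j=4: fails at 4
No position in the window satisfies it → formula fails.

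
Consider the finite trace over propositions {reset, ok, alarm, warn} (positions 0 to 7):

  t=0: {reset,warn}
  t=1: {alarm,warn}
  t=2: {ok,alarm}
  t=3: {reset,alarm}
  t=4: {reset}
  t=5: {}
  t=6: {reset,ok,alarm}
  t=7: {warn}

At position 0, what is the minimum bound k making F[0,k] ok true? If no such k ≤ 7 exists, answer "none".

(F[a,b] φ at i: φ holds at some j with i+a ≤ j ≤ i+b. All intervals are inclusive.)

Scan j = 0,1,… for ok:
  j=0: fails
  j=1: fails
  j=2: holds
First hit at j=2, so smallest k = 2-0 = 2.

2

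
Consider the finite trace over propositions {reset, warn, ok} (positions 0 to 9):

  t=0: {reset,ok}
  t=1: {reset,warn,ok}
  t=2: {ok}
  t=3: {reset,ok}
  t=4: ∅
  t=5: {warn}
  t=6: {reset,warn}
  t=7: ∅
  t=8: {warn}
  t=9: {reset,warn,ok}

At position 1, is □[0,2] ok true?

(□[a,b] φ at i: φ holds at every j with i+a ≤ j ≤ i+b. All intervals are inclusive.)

Check ok at every j in [1,3]:
  j=1: true
  j=2: true
  j=3: true
All positions satisfy it → formula holds.

True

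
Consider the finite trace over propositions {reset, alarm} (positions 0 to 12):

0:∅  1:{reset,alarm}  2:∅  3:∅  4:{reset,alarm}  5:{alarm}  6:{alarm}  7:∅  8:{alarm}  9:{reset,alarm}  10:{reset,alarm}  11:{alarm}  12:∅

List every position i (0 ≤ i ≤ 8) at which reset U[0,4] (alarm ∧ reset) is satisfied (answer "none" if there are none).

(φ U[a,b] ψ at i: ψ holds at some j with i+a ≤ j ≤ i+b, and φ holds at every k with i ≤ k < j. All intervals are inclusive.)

1, 4

Evaluate at each i in [0,8]:
  i=0: ✗ (lhs fails at k=0 before rhs at j=1)
  i=1: ✓ (rhs at j=1)
  i=2: ✗ (lhs fails at k=2 before rhs at j=4)
  i=3: ✗ (lhs fails at k=3 before rhs at j=4)
  i=4: ✓ (rhs at j=4)
  i=5: ✗ (lhs fails at k=5 before rhs at j=9)
  i=6: ✗ (lhs fails at k=6 before rhs at j=9)
  i=7: ✗ (lhs fails at k=7 before rhs at j=9)
  i=8: ✗ (lhs fails at k=8 before rhs at j=9)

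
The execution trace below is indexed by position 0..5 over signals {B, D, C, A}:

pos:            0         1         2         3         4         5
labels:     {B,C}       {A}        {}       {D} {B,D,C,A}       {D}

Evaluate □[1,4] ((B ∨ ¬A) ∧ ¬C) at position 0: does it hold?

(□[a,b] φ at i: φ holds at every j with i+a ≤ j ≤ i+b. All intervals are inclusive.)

Does not hold

Check ((B ∨ ¬A) ∧ ¬C) at every j in [1,4]:
  j=1: false
  j=2: true
  j=3: true
  j=4: false
Fails at j=1 → formula fails.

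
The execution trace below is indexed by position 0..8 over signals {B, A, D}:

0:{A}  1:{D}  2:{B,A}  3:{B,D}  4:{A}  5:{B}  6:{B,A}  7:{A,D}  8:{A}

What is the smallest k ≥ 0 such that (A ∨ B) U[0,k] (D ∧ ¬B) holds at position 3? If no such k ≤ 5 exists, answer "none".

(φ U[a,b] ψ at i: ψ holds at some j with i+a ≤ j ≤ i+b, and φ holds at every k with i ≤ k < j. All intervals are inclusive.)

4

Need earliest j ≥ 3 with (D ∧ ¬B), and (A ∨ B) at every k in [3,j-1].
  j=3: rhs fails.
  j=4: rhs fails.
  j=5: rhs fails.
  j=6: rhs fails.
  j=7: rhs holds; lhs holds on [3,6]. k = 4.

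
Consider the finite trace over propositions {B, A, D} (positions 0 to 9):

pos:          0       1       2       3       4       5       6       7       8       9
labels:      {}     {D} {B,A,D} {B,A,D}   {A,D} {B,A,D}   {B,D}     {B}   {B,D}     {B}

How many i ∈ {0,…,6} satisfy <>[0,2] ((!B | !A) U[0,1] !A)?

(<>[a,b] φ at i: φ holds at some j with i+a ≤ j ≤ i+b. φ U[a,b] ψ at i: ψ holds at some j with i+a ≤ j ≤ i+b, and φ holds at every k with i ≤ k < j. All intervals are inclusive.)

Evaluate at each i in [0,6]:
  i=0: ✓ (witness j=0)
  i=1: ✓ (witness j=1)
  i=2: ✗ (none in [2,4])
  i=3: ✗ (none in [3,5])
  i=4: ✓ (witness j=6)
  i=5: ✓ (witness j=6)
  i=6: ✓ (witness j=6)
Positions where it holds: {0, 1, 4, 5, 6} → 5.

5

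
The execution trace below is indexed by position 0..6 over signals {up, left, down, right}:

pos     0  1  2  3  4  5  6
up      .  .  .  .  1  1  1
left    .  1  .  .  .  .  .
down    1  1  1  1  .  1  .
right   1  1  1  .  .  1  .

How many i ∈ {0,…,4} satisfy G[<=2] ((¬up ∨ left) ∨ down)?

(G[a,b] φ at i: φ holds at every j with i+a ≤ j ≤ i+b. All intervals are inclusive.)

2

Evaluate at each i in [0,4]:
  i=0: ✓ (all of [0,2])
  i=1: ✓ (all of [1,3])
  i=2: ✗ (fails at j=4)
  i=3: ✗ (fails at j=4)
  i=4: ✗ (fails at j=4)
Positions where it holds: {0, 1} → 2.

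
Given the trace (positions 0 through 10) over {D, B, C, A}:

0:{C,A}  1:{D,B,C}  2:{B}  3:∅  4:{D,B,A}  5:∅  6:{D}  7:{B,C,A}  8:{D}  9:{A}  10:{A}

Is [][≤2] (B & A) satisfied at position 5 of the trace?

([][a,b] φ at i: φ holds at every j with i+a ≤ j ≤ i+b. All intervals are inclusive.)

No

Check (B & A) at every j in [5,7]:
  j=5: false
  j=6: false
  j=7: true
Fails at j=5 → formula fails.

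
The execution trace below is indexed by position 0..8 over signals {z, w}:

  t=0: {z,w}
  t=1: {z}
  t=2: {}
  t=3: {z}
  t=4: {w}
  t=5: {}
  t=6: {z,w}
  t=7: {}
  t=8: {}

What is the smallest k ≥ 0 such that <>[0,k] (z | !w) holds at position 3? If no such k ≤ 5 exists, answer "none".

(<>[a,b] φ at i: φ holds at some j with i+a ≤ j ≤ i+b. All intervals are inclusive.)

Scan j = 3,4,… for (z | !w):
  j=3: holds
First hit at j=3, so smallest k = 3-3 = 0.

0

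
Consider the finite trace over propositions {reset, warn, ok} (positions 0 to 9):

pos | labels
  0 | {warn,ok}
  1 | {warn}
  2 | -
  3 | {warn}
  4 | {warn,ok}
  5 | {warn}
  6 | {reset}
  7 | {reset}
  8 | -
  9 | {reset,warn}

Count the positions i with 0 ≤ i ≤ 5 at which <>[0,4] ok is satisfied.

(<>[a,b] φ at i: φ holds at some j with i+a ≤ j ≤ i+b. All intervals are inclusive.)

5

Evaluate at each i in [0,5]:
  i=0: ✓ (witness j=0)
  i=1: ✓ (witness j=4)
  i=2: ✓ (witness j=4)
  i=3: ✓ (witness j=4)
  i=4: ✓ (witness j=4)
  i=5: ✗ (none in [5,9])
Positions where it holds: {0, 1, 2, 3, 4} → 5.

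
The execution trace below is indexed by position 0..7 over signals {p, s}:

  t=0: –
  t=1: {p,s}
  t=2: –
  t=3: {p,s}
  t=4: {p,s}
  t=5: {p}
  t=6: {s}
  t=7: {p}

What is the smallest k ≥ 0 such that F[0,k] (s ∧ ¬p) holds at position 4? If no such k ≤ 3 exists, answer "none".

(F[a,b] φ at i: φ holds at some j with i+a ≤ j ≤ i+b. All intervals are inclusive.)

2

Scan j = 4,5,… for (s ∧ ¬p):
  j=4: fails
  j=5: fails
  j=6: holds
First hit at j=6, so smallest k = 6-4 = 2.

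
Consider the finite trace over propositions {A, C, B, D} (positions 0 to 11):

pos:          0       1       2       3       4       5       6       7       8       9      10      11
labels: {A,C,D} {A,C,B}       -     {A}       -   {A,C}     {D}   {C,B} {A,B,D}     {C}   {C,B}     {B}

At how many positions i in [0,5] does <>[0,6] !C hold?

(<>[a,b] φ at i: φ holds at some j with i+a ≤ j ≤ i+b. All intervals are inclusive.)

Evaluate at each i in [0,5]:
  i=0: ✓ (witness j=2)
  i=1: ✓ (witness j=2)
  i=2: ✓ (witness j=2)
  i=3: ✓ (witness j=3)
  i=4: ✓ (witness j=4)
  i=5: ✓ (witness j=6)
Positions where it holds: {0, 1, 2, 3, 4, 5} → 6.

6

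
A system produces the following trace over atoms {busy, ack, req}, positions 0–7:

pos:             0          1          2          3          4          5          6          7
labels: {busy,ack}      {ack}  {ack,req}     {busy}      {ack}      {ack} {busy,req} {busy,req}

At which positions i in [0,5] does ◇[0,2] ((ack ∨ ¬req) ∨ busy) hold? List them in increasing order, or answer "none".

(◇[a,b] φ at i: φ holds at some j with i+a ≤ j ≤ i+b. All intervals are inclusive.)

0, 1, 2, 3, 4, 5

Evaluate at each i in [0,5]:
  i=0: ✓ (witness j=0)
  i=1: ✓ (witness j=1)
  i=2: ✓ (witness j=2)
  i=3: ✓ (witness j=3)
  i=4: ✓ (witness j=4)
  i=5: ✓ (witness j=5)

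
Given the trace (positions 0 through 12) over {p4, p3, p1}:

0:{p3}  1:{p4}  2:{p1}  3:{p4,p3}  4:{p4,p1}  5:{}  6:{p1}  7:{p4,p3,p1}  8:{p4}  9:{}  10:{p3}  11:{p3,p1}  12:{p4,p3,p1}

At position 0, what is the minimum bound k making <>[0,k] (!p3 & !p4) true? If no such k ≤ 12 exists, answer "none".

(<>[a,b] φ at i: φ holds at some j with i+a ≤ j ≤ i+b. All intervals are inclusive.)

Scan j = 0,1,… for (!p3 & !p4):
  j=0: fails
  j=1: fails
  j=2: holds
First hit at j=2, so smallest k = 2-0 = 2.

2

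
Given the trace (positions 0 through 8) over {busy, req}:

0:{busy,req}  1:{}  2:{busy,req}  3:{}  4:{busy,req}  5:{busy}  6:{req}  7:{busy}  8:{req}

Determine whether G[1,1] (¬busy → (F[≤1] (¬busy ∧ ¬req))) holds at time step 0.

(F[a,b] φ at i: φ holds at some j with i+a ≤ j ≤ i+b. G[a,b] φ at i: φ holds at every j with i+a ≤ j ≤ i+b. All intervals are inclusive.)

Holds

Check (¬busy → (F[≤1] (¬busy ∧ ¬req))) at every j in [1,1]:
  j=1: antecedent true; consequent holds (witness at 1) → ✓
All positions satisfy it → formula holds.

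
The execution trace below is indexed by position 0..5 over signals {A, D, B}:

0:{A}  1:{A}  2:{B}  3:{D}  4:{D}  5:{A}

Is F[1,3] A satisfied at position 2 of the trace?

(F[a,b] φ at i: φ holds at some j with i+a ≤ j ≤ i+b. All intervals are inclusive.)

Holds

Check A at each j in [3,5]:
  j=3: false
  j=4: false
  j=5: true
Found at j=5 → formula holds.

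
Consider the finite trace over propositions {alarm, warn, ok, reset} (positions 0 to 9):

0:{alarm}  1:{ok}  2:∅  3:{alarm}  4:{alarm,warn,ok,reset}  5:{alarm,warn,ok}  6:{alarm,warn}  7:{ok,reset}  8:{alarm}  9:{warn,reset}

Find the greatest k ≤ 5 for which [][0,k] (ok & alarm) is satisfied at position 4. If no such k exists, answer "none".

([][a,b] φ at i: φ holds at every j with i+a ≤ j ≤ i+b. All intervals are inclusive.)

(ok & alarm) must hold from j=4 onward; find where it first fails.
  j=4: holds
  j=5: holds
  j=6: fails
Holds on [4,5], so largest k = 1.

1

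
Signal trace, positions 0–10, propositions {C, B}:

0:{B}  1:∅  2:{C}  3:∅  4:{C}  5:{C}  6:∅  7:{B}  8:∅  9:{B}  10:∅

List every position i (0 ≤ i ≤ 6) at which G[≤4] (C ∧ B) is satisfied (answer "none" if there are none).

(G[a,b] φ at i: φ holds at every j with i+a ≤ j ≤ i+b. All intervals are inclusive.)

Evaluate at each i in [0,6]:
  i=0: ✗ (fails at j=0)
  i=1: ✗ (fails at j=1)
  i=2: ✗ (fails at j=2)
  i=3: ✗ (fails at j=3)
  i=4: ✗ (fails at j=4)
  i=5: ✗ (fails at j=5)
  i=6: ✗ (fails at j=6)

none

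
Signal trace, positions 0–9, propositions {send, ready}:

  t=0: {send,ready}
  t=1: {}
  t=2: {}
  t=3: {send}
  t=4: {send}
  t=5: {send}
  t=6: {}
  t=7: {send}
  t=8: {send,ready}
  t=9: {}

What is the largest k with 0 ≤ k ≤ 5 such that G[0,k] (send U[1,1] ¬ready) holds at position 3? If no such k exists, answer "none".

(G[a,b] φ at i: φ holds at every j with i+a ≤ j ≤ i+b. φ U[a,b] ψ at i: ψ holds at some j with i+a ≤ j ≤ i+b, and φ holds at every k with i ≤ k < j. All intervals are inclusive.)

(send U[1,1] ¬ready) must hold from j=3 onward; find where it first fails.
  j=3: holds
  j=4: holds
  j=5: holds
  j=6: fails
Holds on [3,5], so largest k = 2.

2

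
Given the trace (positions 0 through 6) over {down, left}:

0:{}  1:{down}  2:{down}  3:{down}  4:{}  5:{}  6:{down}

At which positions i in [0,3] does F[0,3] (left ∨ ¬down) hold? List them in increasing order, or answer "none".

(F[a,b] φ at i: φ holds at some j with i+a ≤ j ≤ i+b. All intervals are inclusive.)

Evaluate at each i in [0,3]:
  i=0: ✓ (witness j=0)
  i=1: ✓ (witness j=4)
  i=2: ✓ (witness j=4)
  i=3: ✓ (witness j=4)

0, 1, 2, 3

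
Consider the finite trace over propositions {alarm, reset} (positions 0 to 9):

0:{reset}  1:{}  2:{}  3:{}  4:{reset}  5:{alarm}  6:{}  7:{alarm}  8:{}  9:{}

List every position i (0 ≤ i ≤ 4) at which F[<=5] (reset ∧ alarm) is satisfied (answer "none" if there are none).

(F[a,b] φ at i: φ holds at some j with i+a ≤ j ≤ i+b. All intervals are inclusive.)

none

Evaluate at each i in [0,4]:
  i=0: ✗ (none in [0,5])
  i=1: ✗ (none in [1,6])
  i=2: ✗ (none in [2,7])
  i=3: ✗ (none in [3,8])
  i=4: ✗ (none in [4,9])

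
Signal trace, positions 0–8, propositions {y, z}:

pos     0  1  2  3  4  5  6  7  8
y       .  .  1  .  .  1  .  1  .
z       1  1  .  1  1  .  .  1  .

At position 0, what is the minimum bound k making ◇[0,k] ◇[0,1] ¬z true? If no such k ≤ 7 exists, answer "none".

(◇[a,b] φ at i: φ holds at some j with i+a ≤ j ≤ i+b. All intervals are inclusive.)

1

Scan j = 0,1,… for ◇[0,1] ¬z:
  j=0: fails
  j=1: holds
First hit at j=1, so smallest k = 1-0 = 1.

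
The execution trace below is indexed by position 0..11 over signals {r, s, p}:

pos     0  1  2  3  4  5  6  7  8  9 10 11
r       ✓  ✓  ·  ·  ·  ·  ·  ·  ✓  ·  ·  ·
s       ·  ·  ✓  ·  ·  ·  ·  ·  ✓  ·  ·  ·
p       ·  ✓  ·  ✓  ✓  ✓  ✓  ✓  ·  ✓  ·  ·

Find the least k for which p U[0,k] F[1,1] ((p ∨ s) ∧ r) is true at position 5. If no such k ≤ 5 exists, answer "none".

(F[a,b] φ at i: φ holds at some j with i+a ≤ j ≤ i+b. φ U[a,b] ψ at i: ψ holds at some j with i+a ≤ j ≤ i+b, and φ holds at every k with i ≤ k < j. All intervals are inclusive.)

Need earliest j ≥ 5 with F[1,1] ((p ∨ s) ∧ r), and p at every k in [5,j-1].
  j=5: rhs fails.
  j=6: rhs fails.
  j=7: rhs holds; lhs holds on [5,6]. k = 2.

2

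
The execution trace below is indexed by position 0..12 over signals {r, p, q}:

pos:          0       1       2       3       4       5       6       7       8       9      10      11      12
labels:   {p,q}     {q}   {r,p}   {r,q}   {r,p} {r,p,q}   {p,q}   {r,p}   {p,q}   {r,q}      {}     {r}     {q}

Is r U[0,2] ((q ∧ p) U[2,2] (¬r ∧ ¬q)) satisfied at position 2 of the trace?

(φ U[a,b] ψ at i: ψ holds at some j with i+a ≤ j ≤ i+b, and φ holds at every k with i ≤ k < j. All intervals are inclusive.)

False

Need some j in [2,4] with ((q ∧ p) U[2,2] (¬r ∧ ¬q)), and r at every k in [2,j-1].
  j=2: ((q ∧ p) U[2,2] (¬r ∧ ¬q)) — fails.
  j=3: ((q ∧ p) U[2,2] (¬r ∧ ¬q)) — fails.
  j=4: ((q ∧ p) U[2,2] (¬r ∧ ¬q)) — fails.
No j in the window works → until fails.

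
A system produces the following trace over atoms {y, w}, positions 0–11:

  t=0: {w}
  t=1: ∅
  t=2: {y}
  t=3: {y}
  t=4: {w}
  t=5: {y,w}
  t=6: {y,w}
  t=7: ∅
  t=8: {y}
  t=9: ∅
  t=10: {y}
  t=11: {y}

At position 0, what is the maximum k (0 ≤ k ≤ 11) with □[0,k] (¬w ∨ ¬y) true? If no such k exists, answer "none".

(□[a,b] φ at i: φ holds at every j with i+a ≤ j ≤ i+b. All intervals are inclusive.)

4

(¬w ∨ ¬y) must hold from j=0 onward; find where it first fails.
  j=0: holds
  j=1: holds
  j=2: holds
  j=3: holds
  j=4: holds
  j=5: fails
Holds on [0,4], so largest k = 4.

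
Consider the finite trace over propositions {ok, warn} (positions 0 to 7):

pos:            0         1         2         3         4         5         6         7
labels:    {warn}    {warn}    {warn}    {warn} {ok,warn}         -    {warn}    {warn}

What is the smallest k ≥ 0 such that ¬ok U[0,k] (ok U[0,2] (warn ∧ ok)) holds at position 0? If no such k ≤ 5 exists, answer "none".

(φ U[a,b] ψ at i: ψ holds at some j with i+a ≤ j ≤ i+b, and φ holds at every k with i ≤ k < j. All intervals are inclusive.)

Need earliest j ≥ 0 with (ok U[0,2] (warn ∧ ok)), and ¬ok at every k in [0,j-1].
  j=0: rhs fails.
  j=1: rhs fails.
  j=2: rhs fails.
  j=3: rhs fails.
  j=4: rhs holds; lhs holds on [0,3]. k = 4.

4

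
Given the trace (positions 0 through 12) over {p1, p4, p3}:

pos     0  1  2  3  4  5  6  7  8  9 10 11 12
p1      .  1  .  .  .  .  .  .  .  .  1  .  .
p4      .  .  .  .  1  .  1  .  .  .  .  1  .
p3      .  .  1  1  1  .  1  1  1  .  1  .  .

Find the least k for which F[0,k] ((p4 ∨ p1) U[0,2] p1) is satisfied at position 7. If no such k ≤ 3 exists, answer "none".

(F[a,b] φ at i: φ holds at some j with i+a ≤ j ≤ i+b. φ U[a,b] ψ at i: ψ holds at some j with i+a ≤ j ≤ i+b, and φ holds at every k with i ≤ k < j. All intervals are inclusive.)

Scan j = 7,8,… for ((p4 ∨ p1) U[0,2] p1):
  j=7: fails
  j=8: fails
  j=9: fails
  j=10: holds
First hit at j=10, so smallest k = 10-7 = 3.

3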